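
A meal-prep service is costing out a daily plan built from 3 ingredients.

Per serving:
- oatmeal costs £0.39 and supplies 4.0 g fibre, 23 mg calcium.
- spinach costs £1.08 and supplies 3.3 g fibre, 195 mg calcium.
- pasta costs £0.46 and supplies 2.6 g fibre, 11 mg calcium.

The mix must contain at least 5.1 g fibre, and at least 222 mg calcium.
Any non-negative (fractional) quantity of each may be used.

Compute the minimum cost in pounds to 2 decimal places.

Let x1 = servings of oatmeal, x2 = servings of spinach, x3 = servings of pasta.
min 0.39x1 + 1.08x2 + 0.46x3 s.t.:
  4x1 + 3.3x2 + 2.6x3 ≥ 5.1   (fibre)
  23x1 + 195x2 + 11x3 ≥ 222   (calcium)
  x1, x2, x3 ≥ 0.
The optimal basis is {oatmeal, spinach}; pasta drops out. Binding constraints: fibre and calcium.
That vertex is x1 = 0.372, x2 = 1.095.
Objective = 0.39·0.372 + 1.08·1.095 = 1.3277.

£1.33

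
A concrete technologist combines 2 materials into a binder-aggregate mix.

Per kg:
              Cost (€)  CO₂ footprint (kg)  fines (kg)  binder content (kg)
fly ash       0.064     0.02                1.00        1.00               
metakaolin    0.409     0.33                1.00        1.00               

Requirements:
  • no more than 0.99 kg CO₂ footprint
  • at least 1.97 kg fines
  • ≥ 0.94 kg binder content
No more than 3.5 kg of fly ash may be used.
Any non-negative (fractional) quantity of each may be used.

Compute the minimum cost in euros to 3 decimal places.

€0.126

Let x1 = kg of fly ash, x2 = kg of metakaolin.
Minimise 0.064x1 + 0.409x2 with:
  0.02x1 + 0.33x2 ≤ 0.99   (CO₂ footprint)
  1x1 + 1x2 ≥ 1.97   (fines)
  1x1 + 1x2 ≥ 0.94   (binder content)
  x1 ≤ 3.5
  x1, x2 ≥ 0.
At the optimum only fly ash is positive (metakaolin = 0). There the fines constraint is tight.
So fly ash = 1.97 kg.
Hence cost = 0.064·1.97 = €0.12608.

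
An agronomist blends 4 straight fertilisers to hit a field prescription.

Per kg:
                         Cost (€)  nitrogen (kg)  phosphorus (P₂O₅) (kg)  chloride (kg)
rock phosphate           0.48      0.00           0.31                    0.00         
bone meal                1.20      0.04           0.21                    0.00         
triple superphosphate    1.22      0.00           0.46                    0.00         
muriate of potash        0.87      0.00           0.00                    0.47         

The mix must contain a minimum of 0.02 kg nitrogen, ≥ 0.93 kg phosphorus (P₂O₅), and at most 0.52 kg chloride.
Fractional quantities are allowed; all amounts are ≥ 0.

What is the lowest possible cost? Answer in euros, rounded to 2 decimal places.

This is a linear program. Let x1 = kg of rock phosphate, x2 = kg of bone meal, x3 = kg of triple superphosphate, x4 = kg of muriate of potash.
min 0.48x1 + 1.2x2 + 1.22x3 + 0.87x4 with:
  0.04x2 ≥ 0.02   (nitrogen)
  0.31x1 + 0.21x2 + 0.46x3 ≥ 0.93   (phosphorus (P₂O₅))
  0.47x4 ≤ 0.52   (chloride)
  x1, x2, x3, x4 ≥ 0.
The minimum-cost mix takes nothing from triple superphosphate, muriate of potash — only rock phosphate, bone meal. The nitrogen and phosphorus (P₂O₅) requirements are met with equality.
That vertex is x1 = 2.661, x2 = 0.5.
Hence cost = 0.48·2.661 + 1.2·0.5 = €1.8773.

€1.88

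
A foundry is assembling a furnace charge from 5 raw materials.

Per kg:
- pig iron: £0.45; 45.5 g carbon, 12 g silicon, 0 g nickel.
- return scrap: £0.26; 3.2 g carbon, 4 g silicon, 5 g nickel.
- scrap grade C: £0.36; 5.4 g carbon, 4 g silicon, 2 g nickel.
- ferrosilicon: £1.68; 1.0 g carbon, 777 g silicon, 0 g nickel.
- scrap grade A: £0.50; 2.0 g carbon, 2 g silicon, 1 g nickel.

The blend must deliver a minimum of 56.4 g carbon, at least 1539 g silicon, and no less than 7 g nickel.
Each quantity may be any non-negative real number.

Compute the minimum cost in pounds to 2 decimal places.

£4.15

Let x1 = kg of pig iron, x2 = kg of return scrap, x3 = kg of scrap grade C, x4 = kg of ferrosilicon, x5 = kg of scrap grade A.
Minimize 0.45x1 + 0.26x2 + 0.36x3 + 1.68x4 + 0.5x5 subject to:
  45.5x1 + 3.2x2 + 5.4x3 + 1x4 + 2x5 ≥ 56.4   (carbon)
  12x1 + 4x2 + 4x3 + 777x4 + 2x5 ≥ 1539   (silicon)
  5x2 + 2x3 + 1x5 ≥ 7   (nickel)
  x1, x2, x3, x4, x5 ≥ 0.
The minimum-cost mix takes nothing from scrap grade C, scrap grade A — only pig iron, return scrap, ferrosilicon. There the carbon, silicon, nickel constraints are tight.
So pig iron = 1.098 kg, return scrap = 1.4 kg, ferrosilicon = 1.957 kg.
Hence cost = 0.45·1.098 + 0.26·1.4 + 1.68·1.957 = £4.1459.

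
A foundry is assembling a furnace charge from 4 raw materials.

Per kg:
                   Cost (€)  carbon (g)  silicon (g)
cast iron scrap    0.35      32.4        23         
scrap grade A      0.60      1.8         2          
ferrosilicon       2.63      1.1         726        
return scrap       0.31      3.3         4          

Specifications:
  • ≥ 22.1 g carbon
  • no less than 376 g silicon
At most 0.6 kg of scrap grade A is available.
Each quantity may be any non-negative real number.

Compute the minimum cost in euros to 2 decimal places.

€1.54

Treat it as an LP. Let x1 = kg of cast iron scrap, x2 = kg of scrap grade A, x3 = kg of ferrosilicon, x4 = kg of return scrap.
Minimize 0.35x1 + 0.6x2 + 2.63x3 + 0.31x4 s.t.:
  32.4x1 + 1.8x2 + 1.1x3 + 3.3x4 ≥ 22.1   (carbon)
  23x1 + 2x2 + 726x3 + 4x4 ≥ 376   (silicon)
  x2 ≤ 0.6
  x1, x2, x3, x4 ≥ 0.
The optimal basis is {cast iron scrap, ferrosilicon}; scrap grade A, return scrap drop out. Binding constraints: carbon and silicon.
Solving gives x1 = 0.6652, x3 = 0.4968.
Hence cost = 0.35·0.6652 + 2.63·0.4968 = €1.5394.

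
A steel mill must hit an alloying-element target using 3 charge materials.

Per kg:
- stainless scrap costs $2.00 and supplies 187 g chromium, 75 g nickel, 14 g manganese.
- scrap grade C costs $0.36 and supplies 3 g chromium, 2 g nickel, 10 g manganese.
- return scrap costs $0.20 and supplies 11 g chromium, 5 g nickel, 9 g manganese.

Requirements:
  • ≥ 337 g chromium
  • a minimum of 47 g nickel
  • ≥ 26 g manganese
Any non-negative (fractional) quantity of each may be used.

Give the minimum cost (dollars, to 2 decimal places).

Let x1 = kg of stainless scrap, x2 = kg of scrap grade C, x3 = kg of return scrap.
Minimize 2x1 + 0.36x2 + 0.2x3 s.t.:
  187x1 + 3x2 + 11x3 ≥ 337   (chromium)
  75x1 + 2x2 + 5x3 ≥ 47   (nickel)
  14x1 + 10x2 + 9x3 ≥ 26   (manganese)
  x1, x2, x3 ≥ 0.
The cheapest feasible vertex uses only stainless scrap, return scrap; scrap grade C is not used. There the chromium and manganese constraints are tight.
That vertex is x1 = 1.797, x3 = 0.09418.
Total cost: 2·1.797 + 0.2·0.09418 = 3.6128.

$3.61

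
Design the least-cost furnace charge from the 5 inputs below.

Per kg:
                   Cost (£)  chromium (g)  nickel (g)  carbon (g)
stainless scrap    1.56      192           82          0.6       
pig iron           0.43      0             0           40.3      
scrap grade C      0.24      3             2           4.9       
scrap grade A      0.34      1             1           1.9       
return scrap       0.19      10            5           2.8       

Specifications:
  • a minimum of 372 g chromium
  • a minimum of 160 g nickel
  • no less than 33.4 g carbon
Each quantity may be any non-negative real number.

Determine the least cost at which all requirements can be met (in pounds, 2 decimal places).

£3.39

Let x1 = kg of stainless scrap, x2 = kg of pig iron, x3 = kg of scrap grade C, x4 = kg of scrap grade A, x5 = kg of return scrap.
Minimise 1.56x1 + 0.43x2 + 0.24x3 + 0.34x4 + 0.19x5 with:
  192x1 + 3x3 + 1x4 + 10x5 ≥ 372   (chromium)
  82x1 + 2x3 + 1x4 + 5x5 ≥ 160   (nickel)
  0.6x1 + 40.3x2 + 4.9x3 + 1.9x4 + 2.8x5 ≥ 33.4   (carbon)
  x1, x2, x3, x4, x5 ≥ 0.
The minimum-cost mix takes nothing from scrap grade C, scrap grade A, return scrap — only stainless scrap, pig iron. The nickel and carbon requirements are met with equality.
Optimal quantities: stainless scrap = 1.951 kg, pig iron = 0.7997 kg.
Total cost: 1.56·1.951 + 0.43·0.7997 = 3.3874.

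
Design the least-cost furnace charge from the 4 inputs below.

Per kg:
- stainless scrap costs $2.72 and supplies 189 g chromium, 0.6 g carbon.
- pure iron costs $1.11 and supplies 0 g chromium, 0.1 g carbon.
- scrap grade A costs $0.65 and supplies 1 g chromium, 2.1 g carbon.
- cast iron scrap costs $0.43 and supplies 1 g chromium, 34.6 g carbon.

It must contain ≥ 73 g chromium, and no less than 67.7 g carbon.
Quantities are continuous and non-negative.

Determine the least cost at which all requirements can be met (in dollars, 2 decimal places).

Set it up as a linear program. Let x1 = kg of stainless scrap, x2 = kg of pure iron, x3 = kg of scrap grade A, x4 = kg of cast iron scrap.
min 2.72x1 + 1.11x2 + 0.65x3 + 0.43x4 s.t.:
  189x1 + 1x3 + 1x4 ≥ 73   (chromium)
  0.6x1 + 0.1x2 + 2.1x3 + 34.6x4 ≥ 67.7   (carbon)
  x1, x2, x3, x4 ≥ 0.
The minimum-cost mix takes nothing from pure iron, scrap grade A — only stainless scrap, cast iron scrap. The chromium and carbon requirements are met with equality.
Optimal quantities: stainless scrap = 0.3759 kg, cast iron scrap = 1.95 kg.
Objective = 2.72·0.3759 + 0.43·1.95 = 1.8609.

$1.86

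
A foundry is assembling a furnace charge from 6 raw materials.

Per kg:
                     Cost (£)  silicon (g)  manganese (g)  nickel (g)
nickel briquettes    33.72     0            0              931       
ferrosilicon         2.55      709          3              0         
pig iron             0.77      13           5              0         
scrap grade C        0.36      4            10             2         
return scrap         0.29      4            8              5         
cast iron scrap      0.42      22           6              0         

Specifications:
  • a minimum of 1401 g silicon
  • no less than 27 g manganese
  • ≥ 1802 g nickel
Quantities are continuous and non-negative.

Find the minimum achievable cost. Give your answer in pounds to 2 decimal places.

Treat it as an LP. Let x1 = kg of nickel briquettes, x2 = kg of ferrosilicon, x3 = kg of pig iron, x4 = kg of scrap grade C, x5 = kg of return scrap, x6 = kg of cast iron scrap.
Minimise 33.72x1 + 2.55x2 + 0.77x3 + 0.36x4 + 0.29x5 + 0.42x6 with:
  709x2 + 13x3 + 4x4 + 4x5 + 22x6 ≥ 1401   (silicon)
  3x2 + 5x3 + 10x4 + 8x5 + 6x6 ≥ 27   (manganese)
  931x1 + 2x4 + 5x5 ≥ 1802   (nickel)
  x1, x2, x3, x4, x5, x6 ≥ 0.
The optimal basis is {nickel briquettes, ferrosilicon, return scrap}; pig iron, scrap grade C, cast iron scrap drop out. The silicon, manganese, nickel requirements are met with equality.
Optimal quantities: nickel briquettes = 1.9214 kg, ferrosilicon = 1.9611 kg, return scrap = 2.6396 kg.
Cost = 33.72·1.9214 + 2.55·1.9611 + 0.29·2.6396 = 70.5559.

£70.56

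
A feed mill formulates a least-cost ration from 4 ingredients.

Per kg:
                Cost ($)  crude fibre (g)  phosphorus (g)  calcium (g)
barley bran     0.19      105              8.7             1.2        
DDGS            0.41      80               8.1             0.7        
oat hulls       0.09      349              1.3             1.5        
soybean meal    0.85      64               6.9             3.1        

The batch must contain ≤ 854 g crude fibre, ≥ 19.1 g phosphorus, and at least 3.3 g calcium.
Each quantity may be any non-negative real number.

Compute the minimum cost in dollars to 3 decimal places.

$0.448

Let x1 = kg of barley bran, x2 = kg of DDGS, x3 = kg of oat hulls, x4 = kg of soybean meal.
Minimize 0.19x1 + 0.41x2 + 0.09x3 + 0.85x4 subject to:
  105x1 + 80x2 + 349x3 + 64x4 ≤ 854   (crude fibre)
  8.7x1 + 8.1x2 + 1.3x3 + 6.9x4 ≥ 19.1   (phosphorus)
  1.2x1 + 0.7x2 + 1.5x3 + 3.1x4 ≥ 3.3   (calcium)
  x1, x2, x3, x4 ≥ 0.
The optimal basis is {barley bran, oat hulls}; DDGS, soybean meal drop out. Binding constraints: phosphorus and calcium.
So barley bran = 2.12 kg, oat hulls = 0.5039 kg.
Hence cost = 0.19·2.12 + 0.09·0.5039 = $0.44815.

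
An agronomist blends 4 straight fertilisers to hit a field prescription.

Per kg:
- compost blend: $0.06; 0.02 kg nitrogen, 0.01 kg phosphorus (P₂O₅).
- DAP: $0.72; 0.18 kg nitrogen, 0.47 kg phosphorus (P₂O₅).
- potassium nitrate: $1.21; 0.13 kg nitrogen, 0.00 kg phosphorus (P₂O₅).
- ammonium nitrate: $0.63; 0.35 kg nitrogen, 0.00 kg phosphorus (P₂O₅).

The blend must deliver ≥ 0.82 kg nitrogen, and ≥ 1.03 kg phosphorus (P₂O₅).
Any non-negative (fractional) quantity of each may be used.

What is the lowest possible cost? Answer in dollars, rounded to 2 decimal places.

$2.34

This is a linear program. Let x1 = kg of compost blend, x2 = kg of DAP, x3 = kg of potassium nitrate, x4 = kg of ammonium nitrate.
min 0.06x1 + 0.72x2 + 1.21x3 + 0.63x4 with:
  0.02x1 + 0.18x2 + 0.13x3 + 0.35x4 ≥ 0.82   (nitrogen)
  0.01x1 + 0.47x2 ≥ 1.03   (phosphorus (P₂O₅))
  x1, x2, x3, x4 ≥ 0.
At the optimum only DAP, ammonium nitrate are positive (compost blend, potassium nitrate = 0). The nitrogen and phosphorus (P₂O₅) requirements are met with equality.
So DAP = 2.191 kg, ammonium nitrate = 1.216 kg.
Total cost: 0.72·2.191 + 0.63·1.216 = 2.3436.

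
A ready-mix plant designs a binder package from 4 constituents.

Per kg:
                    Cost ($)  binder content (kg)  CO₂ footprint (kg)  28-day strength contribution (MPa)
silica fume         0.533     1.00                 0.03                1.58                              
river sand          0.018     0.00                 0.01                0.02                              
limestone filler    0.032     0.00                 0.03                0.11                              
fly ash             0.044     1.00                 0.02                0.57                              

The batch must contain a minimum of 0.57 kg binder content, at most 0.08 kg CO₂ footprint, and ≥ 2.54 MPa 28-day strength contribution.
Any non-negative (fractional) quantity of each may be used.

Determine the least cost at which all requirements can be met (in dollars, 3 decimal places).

$0.343

This is a linear program. Let x1 = kg of silica fume, x2 = kg of river sand, x3 = kg of limestone filler, x4 = kg of fly ash.
Minimize 0.533x1 + 0.018x2 + 0.032x3 + 0.044x4 s.t.:
  1x1 + 1x4 ≥ 0.57   (binder content)
  0.03x1 + 0.01x2 + 0.03x3 + 0.02x4 ≤ 0.08   (CO₂ footprint)
  1.58x1 + 0.02x2 + 0.11x3 + 0.57x4 ≥ 2.54   (28-day strength contribution)
  x1, x2, x3, x4 ≥ 0.
The optimal basis is {silica fume, fly ash}; river sand, limestone filler drop out. The CO₂ footprint and 28-day strength contribution requirements are met with equality.
That vertex is x1 = 0.3586, x4 = 3.462.
Objective = 0.533·0.3586 + 0.044·3.462 = 0.34346.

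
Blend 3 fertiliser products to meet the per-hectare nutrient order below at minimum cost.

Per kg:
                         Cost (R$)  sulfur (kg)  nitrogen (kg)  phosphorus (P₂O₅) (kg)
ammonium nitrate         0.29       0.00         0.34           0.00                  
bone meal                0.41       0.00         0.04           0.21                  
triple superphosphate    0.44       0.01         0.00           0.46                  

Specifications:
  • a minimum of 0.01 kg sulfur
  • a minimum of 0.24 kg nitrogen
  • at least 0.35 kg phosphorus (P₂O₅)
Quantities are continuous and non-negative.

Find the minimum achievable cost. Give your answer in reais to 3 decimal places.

This is a linear program. Let x1 = kg of ammonium nitrate, x2 = kg of bone meal, x3 = kg of triple superphosphate.
Minimise 0.29x1 + 0.41x2 + 0.44x3 s.t.:
  0.01x3 ≥ 0.01   (sulfur)
  0.34x1 + 0.04x2 ≥ 0.24   (nitrogen)
  0.21x2 + 0.46x3 ≥ 0.35   (phosphorus (P₂O₅))
  x1, x2, x3 ≥ 0.
The minimum-cost mix takes nothing from bone meal — only ammonium nitrate, triple superphosphate. There the sulfur and nitrogen constraints are tight.
That vertex is x1 = 0.7059, x3 = 1.
Hence cost = 0.29·0.7059 + 0.44·1 = R$0.64471.

R$0.645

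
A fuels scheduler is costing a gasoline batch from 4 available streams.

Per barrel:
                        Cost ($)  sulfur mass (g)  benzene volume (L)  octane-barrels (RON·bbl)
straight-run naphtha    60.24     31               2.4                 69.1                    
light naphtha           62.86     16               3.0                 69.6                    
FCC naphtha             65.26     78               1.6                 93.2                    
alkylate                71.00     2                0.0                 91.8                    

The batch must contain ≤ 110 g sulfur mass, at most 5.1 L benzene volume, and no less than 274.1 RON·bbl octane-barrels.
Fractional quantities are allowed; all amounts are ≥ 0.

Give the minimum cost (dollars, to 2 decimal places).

Set it up as a linear program. Let x1 = barrels of straight-run naphtha, x2 = barrels of light naphtha, x3 = barrels of FCC naphtha, x4 = barrels of alkylate.
Minimize 60.24x1 + 62.86x2 + 65.26x3 + 71x4 with:
  31x1 + 16x2 + 78x3 + 2x4 ≤ 110   (sulfur mass)
  2.4x1 + 3x2 + 1.6x3 ≤ 5.1   (benzene volume)
  69.1x1 + 69.6x2 + 93.2x3 + 91.8x4 ≥ 274.1   (octane-barrels)
  x1, x2, x3, x4 ≥ 0.
The minimum-cost mix takes nothing from straight-run naphtha, light naphtha — only FCC naphtha, alkylate. The sulfur mass and octane-barrels requirements are met with equality.
Optimal quantities: FCC naphtha = 1.3693 barrels, alkylate = 1.5956 barrels.
Objective = 65.26·1.3693 + 71·1.5956 = 202.6481.

$202.65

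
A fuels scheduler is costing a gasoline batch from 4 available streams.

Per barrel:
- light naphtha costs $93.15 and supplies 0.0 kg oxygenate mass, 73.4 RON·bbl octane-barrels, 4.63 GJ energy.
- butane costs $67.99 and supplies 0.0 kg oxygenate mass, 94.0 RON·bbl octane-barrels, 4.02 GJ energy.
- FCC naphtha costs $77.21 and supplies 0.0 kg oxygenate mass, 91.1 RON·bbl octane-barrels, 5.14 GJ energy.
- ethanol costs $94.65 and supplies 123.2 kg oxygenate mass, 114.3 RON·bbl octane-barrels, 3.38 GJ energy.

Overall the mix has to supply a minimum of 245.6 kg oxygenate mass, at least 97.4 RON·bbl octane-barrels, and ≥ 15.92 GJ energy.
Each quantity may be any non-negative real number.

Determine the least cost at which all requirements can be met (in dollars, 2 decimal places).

Let x1 = barrels of light naphtha, x2 = barrels of butane, x3 = barrels of FCC naphtha, x4 = barrels of ethanol.
min 93.15x1 + 67.99x2 + 77.21x3 + 94.65x4 subject to:
  123.2x4 ≥ 245.6   (oxygenate mass)
  73.4x1 + 94x2 + 91.1x3 + 114.3x4 ≥ 97.4   (octane-barrels)
  4.63x1 + 4.02x2 + 5.14x3 + 3.38x4 ≥ 15.92   (energy)
  x1, x2, x3, x4 ≥ 0.
The cheapest feasible vertex uses only FCC naphtha, ethanol; light naphtha, butane are not used. The oxygenate mass and energy requirements are met with equality.
Solving gives x3 = 1.7864, x4 = 1.9935.
Total cost: 77.21·1.7864 + 94.65·1.9935 = 326.6127.

$326.61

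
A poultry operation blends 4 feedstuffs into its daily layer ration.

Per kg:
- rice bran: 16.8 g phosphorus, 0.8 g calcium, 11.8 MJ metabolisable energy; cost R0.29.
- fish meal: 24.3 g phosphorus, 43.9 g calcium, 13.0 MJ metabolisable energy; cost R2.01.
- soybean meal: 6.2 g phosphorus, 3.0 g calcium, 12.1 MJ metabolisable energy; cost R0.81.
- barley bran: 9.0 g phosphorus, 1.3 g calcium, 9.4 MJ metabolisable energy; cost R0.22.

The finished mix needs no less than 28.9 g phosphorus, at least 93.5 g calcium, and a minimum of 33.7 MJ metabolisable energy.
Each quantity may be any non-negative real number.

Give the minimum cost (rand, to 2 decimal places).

R4.39

Set it up as a linear program. Let x1 = kg of rice bran, x2 = kg of fish meal, x3 = kg of soybean meal, x4 = kg of barley bran.
min 0.29x1 + 2.01x2 + 0.81x3 + 0.22x4 subject to:
  16.8x1 + 24.3x2 + 6.2x3 + 9x4 ≥ 28.9   (phosphorus)
  0.8x1 + 43.9x2 + 3x3 + 1.3x4 ≥ 93.5   (calcium)
  11.8x1 + 13x2 + 12.1x3 + 9.4x4 ≥ 33.7   (metabolisable energy)
  x1, x2, x3, x4 ≥ 0.
The minimum-cost mix takes nothing from rice bran, soybean meal — only fish meal, barley bran. The calcium and metabolisable energy requirements are met with equality.
Optimal quantities: fish meal = 2.11 kg, barley bran = 0.6669 kg.
Hence cost = 2.01·2.11 + 0.22·0.6669 = R4.3878.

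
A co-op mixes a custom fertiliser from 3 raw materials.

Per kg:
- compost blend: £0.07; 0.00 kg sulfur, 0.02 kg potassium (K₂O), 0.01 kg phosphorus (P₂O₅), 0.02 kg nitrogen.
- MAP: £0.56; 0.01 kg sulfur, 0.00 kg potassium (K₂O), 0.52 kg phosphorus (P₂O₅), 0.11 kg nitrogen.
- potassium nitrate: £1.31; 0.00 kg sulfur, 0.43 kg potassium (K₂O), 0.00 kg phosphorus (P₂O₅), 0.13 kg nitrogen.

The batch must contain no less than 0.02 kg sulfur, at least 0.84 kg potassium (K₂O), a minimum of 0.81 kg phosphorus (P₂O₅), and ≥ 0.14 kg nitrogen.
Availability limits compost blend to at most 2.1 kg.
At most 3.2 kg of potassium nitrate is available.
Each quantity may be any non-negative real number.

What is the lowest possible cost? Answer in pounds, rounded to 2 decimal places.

£3.68

Let x1 = kg of compost blend, x2 = kg of MAP, x3 = kg of potassium nitrate.
min 0.07x1 + 0.56x2 + 1.31x3 subject to:
  0.01x2 ≥ 0.02   (sulfur)
  0.02x1 + 0.43x3 ≥ 0.84   (potassium (K₂O))
  0.01x1 + 0.52x2 ≥ 0.81   (phosphorus (P₂O₅))
  0.02x1 + 0.11x2 + 0.13x3 ≥ 0.14   (nitrogen)
  x1 ≤ 2.1
  x3 ≤ 3.2
  x1, x2, x3 ≥ 0.
The cheapest feasible vertex uses only MAP, potassium nitrate; compost blend is not used. Binding constraints: sulfur and potassium (K₂O).
That vertex is x2 = 2, x3 = 1.953.
Total cost: 0.56·2 + 1.31·1.953 = 3.6784.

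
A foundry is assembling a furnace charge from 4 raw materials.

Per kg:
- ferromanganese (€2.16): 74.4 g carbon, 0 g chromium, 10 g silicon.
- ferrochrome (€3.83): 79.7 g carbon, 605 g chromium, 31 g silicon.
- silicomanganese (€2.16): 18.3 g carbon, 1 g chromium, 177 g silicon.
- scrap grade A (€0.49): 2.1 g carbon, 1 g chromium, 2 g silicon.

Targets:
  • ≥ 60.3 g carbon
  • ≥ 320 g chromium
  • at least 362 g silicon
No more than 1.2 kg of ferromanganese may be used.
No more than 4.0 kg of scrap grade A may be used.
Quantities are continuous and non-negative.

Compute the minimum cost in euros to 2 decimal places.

Let x1 = kg of ferromanganese, x2 = kg of ferrochrome, x3 = kg of silicomanganese, x4 = kg of scrap grade A.
Minimize 2.16x1 + 3.83x2 + 2.16x3 + 0.49x4 with:
  74.4x1 + 79.7x2 + 18.3x3 + 2.1x4 ≥ 60.3   (carbon)
  605x2 + 1x3 + 1x4 ≥ 320   (chromium)
  10x1 + 31x2 + 177x3 + 2x4 ≥ 362   (silicon)
  x1 ≤ 1.2
  x4 ≤ 4
  x1, x2, x3, x4 ≥ 0.
The cheapest feasible vertex uses only ferrochrome, silicomanganese; ferromanganese, scrap grade A are not used. There the chromium and silicon constraints are tight.
Solving gives x2 = 0.5257, x3 = 1.953.
Total cost: 3.83·0.5257 + 2.16·1.953 = 6.2319.

€6.23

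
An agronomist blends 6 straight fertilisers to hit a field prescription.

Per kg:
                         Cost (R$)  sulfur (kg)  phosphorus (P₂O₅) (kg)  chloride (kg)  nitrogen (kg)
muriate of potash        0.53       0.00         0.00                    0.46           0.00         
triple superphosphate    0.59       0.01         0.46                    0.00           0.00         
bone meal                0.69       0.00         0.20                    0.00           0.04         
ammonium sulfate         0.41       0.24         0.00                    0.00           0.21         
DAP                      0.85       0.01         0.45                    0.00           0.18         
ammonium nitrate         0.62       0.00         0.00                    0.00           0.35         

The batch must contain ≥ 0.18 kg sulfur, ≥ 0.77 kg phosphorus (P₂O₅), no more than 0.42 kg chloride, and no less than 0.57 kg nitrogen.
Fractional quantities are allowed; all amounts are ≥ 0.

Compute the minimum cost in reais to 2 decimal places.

Treat it as an LP. Let x1 = kg of muriate of potash, x2 = kg of triple superphosphate, x3 = kg of bone meal, x4 = kg of ammonium sulfate, x5 = kg of DAP, x6 = kg of ammonium nitrate.
Minimise 0.53x1 + 0.59x2 + 0.69x3 + 0.41x4 + 0.85x5 + 0.62x6 subject to:
  0.01x2 + 0.24x4 + 0.01x5 ≥ 0.18   (sulfur)
  0.46x2 + 0.2x3 + 0.45x5 ≥ 0.77   (phosphorus (P₂O₅))
  0.46x1 ≤ 0.42   (chloride)
  0.04x3 + 0.21x4 + 0.18x5 + 0.35x6 ≥ 0.57   (nitrogen)
  x1, x2, x3, x4, x5, x6 ≥ 0.
At the optimum only ammonium sulfate, DAP, ammonium nitrate are positive (muriate of potash, triple superphosphate, bone meal = 0). The sulfur, phosphorus (P₂O₅), nitrogen requirements are met with equality.
So ammonium sulfate = 0.6787 kg, DAP = 1.711 kg, ammonium nitrate = 0.3413 kg.
Hence cost = 0.41·0.6787 + 0.85·1.711 + 0.62·0.3413 = R$1.9442.

R$1.94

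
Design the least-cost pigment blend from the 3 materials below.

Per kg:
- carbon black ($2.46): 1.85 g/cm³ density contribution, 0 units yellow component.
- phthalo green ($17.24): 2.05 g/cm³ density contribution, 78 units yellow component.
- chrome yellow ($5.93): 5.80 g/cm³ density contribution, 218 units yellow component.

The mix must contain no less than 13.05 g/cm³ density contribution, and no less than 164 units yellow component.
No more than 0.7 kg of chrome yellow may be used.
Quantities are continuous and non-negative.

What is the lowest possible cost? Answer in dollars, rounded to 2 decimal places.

$18.23

Treat it as an LP. Let x1 = kg of carbon black, x2 = kg of phthalo green, x3 = kg of chrome yellow.
min 2.46x1 + 17.24x2 + 5.93x3 with:
  1.85x1 + 2.05x2 + 5.8x3 ≥ 13.05   (density contribution)
  78x2 + 218x3 ≥ 164   (yellow component)
  x3 ≤ 0.7
  x1, x2, x3 ≥ 0.
All 3 inputs are positive at the optimum. The density contribution, yellow component, the chrome yellow cap requirements are met with equality.
That vertex is x1 = 4.698, x2 = 0.1462, x3 = 0.7.
Total cost: 2.46·4.698 + 17.24·0.1462 + 5.93·0.7 = 18.2286.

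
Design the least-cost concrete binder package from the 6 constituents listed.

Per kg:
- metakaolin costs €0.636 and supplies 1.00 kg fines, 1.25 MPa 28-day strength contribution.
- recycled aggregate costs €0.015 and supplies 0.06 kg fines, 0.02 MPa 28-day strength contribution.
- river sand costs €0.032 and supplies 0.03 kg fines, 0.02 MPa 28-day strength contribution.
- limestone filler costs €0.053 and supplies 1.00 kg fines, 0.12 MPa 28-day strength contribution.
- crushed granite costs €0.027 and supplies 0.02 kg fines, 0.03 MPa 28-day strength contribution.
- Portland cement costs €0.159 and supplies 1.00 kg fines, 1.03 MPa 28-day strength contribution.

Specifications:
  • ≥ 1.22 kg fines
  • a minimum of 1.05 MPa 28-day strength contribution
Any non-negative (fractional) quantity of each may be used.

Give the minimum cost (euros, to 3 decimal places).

Treat it as an LP. Let x1 = kg of metakaolin, x2 = kg of recycled aggregate, x3 = kg of river sand, x4 = kg of limestone filler, x5 = kg of crushed granite, x6 = kg of Portland cement.
Minimize 0.636x1 + 0.015x2 + 0.032x3 + 0.053x4 + 0.027x5 + 0.159x6 with:
  1x1 + 0.06x2 + 0.03x3 + 1x4 + 0.02x5 + 1x6 ≥ 1.22   (fines)
  1.25x1 + 0.02x2 + 0.02x3 + 0.12x4 + 0.03x5 + 1.03x6 ≥ 1.05   (28-day strength contribution)
  x1, x2, x3, x4, x5, x6 ≥ 0.
The cheapest feasible vertex uses only limestone filler, Portland cement; metakaolin, recycled aggregate, river sand, crushed granite are not used. There the fines and 28-day strength contribution constraints are tight.
Optimal quantities: limestone filler = 0.227 kg, Portland cement = 0.993 kg.
Objective = 0.053·0.227 + 0.159·0.993 = 0.16992.

€0.170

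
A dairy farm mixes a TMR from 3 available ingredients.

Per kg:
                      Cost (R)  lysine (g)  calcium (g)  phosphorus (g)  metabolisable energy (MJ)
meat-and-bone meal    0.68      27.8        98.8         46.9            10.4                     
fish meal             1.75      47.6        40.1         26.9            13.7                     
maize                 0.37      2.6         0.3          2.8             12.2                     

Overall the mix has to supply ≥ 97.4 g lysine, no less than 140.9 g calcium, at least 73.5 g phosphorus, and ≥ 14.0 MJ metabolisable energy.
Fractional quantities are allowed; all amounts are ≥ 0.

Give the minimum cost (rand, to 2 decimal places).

Let x1 = kg of meat-and-bone meal, x2 = kg of fish meal, x3 = kg of maize.
min 0.68x1 + 1.75x2 + 0.37x3 s.t.:
  27.8x1 + 47.6x2 + 2.6x3 ≥ 97.4   (lysine)
  98.8x1 + 40.1x2 + 0.3x3 ≥ 140.9   (calcium)
  46.9x1 + 26.9x2 + 2.8x3 ≥ 73.5   (phosphorus)
  10.4x1 + 13.7x2 + 12.2x3 ≥ 14   (metabolisable energy)
  x1, x2, x3 ≥ 0.
The minimum-cost mix takes nothing from fish meal, maize — only meat-and-bone meal. The lysine requirement is met with equality.
That vertex is x1 = 3.504.
Objective = 0.68·3.504 = 2.3827.

R2.38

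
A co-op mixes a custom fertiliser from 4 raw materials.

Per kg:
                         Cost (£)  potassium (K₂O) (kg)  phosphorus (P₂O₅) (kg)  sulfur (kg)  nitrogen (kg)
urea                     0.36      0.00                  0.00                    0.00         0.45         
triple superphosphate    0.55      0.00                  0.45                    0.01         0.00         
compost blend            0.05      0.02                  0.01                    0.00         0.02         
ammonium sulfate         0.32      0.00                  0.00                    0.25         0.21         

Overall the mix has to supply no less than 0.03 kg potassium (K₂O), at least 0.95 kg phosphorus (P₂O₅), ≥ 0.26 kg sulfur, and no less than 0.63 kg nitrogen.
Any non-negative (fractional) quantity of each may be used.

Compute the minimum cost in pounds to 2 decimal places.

Set it up as a linear program. Let x1 = kg of urea, x2 = kg of triple superphosphate, x3 = kg of compost blend, x4 = kg of ammonium sulfate.
min 0.36x1 + 0.55x2 + 0.05x3 + 0.32x4 s.t.:
  0.02x3 ≥ 0.03   (potassium (K₂O))
  0.45x2 + 0.01x3 ≥ 0.95   (phosphorus (P₂O₅))
  0.01x2 + 0.25x4 ≥ 0.26   (sulfur)
  0.45x1 + 0.02x3 + 0.21x4 ≥ 0.63   (nitrogen)
  x1, x2, x3, x4 ≥ 0.
The optimal mix uses every input. Binding constraints: potassium (K₂O), phosphorus (P₂O₅), sulfur, nitrogen.
That vertex is x1 = 0.8868, x2 = 2.078, x3 = 1.5, x4 = 0.9569.
Objective = 0.36·0.8868 + 0.55·2.078 + 0.05·1.5 + 0.32·0.9569 = 1.8434.

£1.84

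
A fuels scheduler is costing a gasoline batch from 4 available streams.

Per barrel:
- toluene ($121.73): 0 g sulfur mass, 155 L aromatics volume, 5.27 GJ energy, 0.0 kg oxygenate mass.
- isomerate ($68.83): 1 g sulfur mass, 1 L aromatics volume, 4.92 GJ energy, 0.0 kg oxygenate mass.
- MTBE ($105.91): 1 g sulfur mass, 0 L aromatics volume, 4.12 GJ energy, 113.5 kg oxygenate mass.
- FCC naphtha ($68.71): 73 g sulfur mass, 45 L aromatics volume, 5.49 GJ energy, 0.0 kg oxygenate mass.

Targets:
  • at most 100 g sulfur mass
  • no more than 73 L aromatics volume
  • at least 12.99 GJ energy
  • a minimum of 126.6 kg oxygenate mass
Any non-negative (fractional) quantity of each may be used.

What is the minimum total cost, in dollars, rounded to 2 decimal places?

This is a linear program. Let x1 = barrels of toluene, x2 = barrels of isomerate, x3 = barrels of MTBE, x4 = barrels of FCC naphtha.
Minimize 121.73x1 + 68.83x2 + 105.91x3 + 68.71x4 with:
  1x2 + 1x3 + 73x4 ≤ 100   (sulfur mass)
  155x1 + 1x2 + 45x4 ≤ 73   (aromatics volume)
  5.27x1 + 4.92x2 + 4.12x3 + 5.49x4 ≥ 12.99   (energy)
  113.5x3 ≥ 126.6   (oxygenate mass)
  x1, x2, x3, x4 ≥ 0.
The optimal basis is {isomerate, MTBE, FCC naphtha}; toluene drops out. There the sulfur mass, energy, oxygenate mass constraints are tight.
Optimal quantities: isomerate = 0.1977 barrels, MTBE = 1.1154 barrels, FCC naphtha = 1.3519 barrels.
Hence cost = 68.83·0.1977 + 105.91·1.1154 + 68.71·1.3519 = $224.6288.

$224.63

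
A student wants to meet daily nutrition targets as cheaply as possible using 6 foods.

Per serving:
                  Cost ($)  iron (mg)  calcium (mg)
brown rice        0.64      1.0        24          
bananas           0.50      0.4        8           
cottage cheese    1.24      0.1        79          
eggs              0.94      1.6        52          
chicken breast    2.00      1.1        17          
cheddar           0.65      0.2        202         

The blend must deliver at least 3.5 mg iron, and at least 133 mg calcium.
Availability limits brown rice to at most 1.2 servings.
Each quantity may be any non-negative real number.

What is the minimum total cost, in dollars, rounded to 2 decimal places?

This is a linear program. Let x1 = servings of brown rice, x2 = servings of bananas, x3 = servings of cottage cheese, x4 = servings of eggs, x5 = servings of chicken breast, x6 = servings of cheddar.
Minimize 0.64x1 + 0.5x2 + 1.24x3 + 0.94x4 + 2x5 + 0.65x6 s.t.:
  1x1 + 0.4x2 + 0.1x3 + 1.6x4 + 1.1x5 + 0.2x6 ≥ 3.5   (iron)
  24x1 + 8x2 + 79x3 + 52x4 + 17x5 + 202x6 ≥ 133   (calcium)
  x1 ≤ 1.2
  x1, x2, x3, x4, x5, x6 ≥ 0.
At the optimum only eggs, cheddar are positive (brown rice, bananas, cottage cheese, chicken breast = 0). There the iron and calcium constraints are tight.
Optimal quantities: eggs = 2.175 servings, cheddar = 0.09847 servings.
Cost = 0.94·2.175 + 0.65·0.09847 = 2.1085.

$2.11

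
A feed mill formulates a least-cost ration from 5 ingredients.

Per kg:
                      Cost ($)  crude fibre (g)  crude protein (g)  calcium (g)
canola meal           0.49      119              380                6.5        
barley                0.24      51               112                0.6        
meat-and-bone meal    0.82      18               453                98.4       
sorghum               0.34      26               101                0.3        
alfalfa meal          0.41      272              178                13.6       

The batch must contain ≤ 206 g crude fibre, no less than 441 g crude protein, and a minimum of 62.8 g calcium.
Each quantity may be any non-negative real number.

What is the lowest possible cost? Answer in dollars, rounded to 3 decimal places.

This is a linear program. Let x1 = kg of canola meal, x2 = kg of barley, x3 = kg of meat-and-bone meal, x4 = kg of sorghum, x5 = kg of alfalfa meal.
min 0.49x1 + 0.24x2 + 0.82x3 + 0.34x4 + 0.41x5 s.t.:
  119x1 + 51x2 + 18x3 + 26x4 + 272x5 ≤ 206   (crude fibre)
  380x1 + 112x2 + 453x3 + 101x4 + 178x5 ≥ 441   (crude protein)
  6.5x1 + 0.6x2 + 98.4x3 + 0.3x4 + 13.6x5 ≥ 62.8   (calcium)
  x1, x2, x3, x4, x5 ≥ 0.
At the optimum only canola meal, meat-and-bone meal are positive (barley, sorghum, alfalfa meal = 0). Binding constraints: crude protein and calcium.
Solving gives x1 = 0.4339, x3 = 0.6096.
Total cost: 0.49·0.4339 + 0.82·0.6096 = 0.71248.

$0.712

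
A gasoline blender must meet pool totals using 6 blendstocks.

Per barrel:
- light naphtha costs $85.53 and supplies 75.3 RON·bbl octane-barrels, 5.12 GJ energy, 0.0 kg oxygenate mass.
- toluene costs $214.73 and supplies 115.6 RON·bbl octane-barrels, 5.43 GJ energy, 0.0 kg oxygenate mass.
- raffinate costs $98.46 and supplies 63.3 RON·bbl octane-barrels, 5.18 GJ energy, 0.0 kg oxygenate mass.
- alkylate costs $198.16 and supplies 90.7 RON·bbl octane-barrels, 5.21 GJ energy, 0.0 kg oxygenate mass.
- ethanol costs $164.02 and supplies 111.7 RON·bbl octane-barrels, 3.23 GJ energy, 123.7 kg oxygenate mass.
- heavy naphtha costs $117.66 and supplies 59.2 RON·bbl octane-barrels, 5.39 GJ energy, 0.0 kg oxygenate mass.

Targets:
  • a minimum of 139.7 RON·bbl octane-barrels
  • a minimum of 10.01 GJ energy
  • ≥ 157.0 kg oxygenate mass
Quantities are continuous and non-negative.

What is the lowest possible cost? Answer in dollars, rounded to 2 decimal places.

Let x1 = barrels of light naphtha, x2 = barrels of toluene, x3 = barrels of raffinate, x4 = barrels of alkylate, x5 = barrels of ethanol, x6 = barrels of heavy naphtha.
Minimize 85.53x1 + 214.73x2 + 98.46x3 + 198.16x4 + 164.02x5 + 117.66x6 s.t.:
  75.3x1 + 115.6x2 + 63.3x3 + 90.7x4 + 111.7x5 + 59.2x6 ≥ 139.7   (octane-barrels)
  5.12x1 + 5.43x2 + 5.18x3 + 5.21x4 + 3.23x5 + 5.39x6 ≥ 10.01   (energy)
  123.7x5 ≥ 157   (oxygenate mass)
  x1, x2, x3, x4, x5, x6 ≥ 0.
The cheapest feasible vertex uses only light naphtha, ethanol; toluene, raffinate, alkylate, heavy naphtha are not used. Binding constraints: energy and oxygenate mass.
Solving gives x1 = 1.1544, x5 = 1.2692.
Cost = 85.53·1.1544 + 164.02·1.2692 = 306.9100.

$306.91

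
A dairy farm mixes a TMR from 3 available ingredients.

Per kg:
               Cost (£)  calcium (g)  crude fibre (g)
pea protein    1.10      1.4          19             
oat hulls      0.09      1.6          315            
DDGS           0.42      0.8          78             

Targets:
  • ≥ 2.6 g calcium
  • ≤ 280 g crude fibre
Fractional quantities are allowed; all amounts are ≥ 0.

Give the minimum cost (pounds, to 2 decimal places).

£1.07

Let x1 = kg of pea protein, x2 = kg of oat hulls, x3 = kg of DDGS.
Minimize 1.1x1 + 0.09x2 + 0.42x3 subject to:
  1.4x1 + 1.6x2 + 0.8x3 ≥ 2.6   (calcium)
  19x1 + 315x2 + 78x3 ≤ 280   (crude fibre)
  x1, x2, x3 ≥ 0.
At the optimum only pea protein, oat hulls are positive (DDGS = 0). The calcium and crude fibre requirements are met with equality.
Solving gives x1 = 0.9036, x2 = 0.8344.
Cost = 1.1·0.9036 + 0.09·0.8344 = 1.0691.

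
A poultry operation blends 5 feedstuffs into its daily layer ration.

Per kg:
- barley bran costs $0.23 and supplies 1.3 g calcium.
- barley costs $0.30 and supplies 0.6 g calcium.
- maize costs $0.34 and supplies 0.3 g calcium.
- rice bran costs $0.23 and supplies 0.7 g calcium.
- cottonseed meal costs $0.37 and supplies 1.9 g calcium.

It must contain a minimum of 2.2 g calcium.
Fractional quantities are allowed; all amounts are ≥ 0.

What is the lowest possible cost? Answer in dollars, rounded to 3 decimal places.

$0.389

This is a linear program. Let x1 = kg of barley bran, x2 = kg of barley, x3 = kg of maize, x4 = kg of rice bran, x5 = kg of cottonseed meal.
min 0.23x1 + 0.3x2 + 0.34x3 + 0.23x4 + 0.37x5 with:
  1.3x1 + 0.6x2 + 0.3x3 + 0.7x4 + 1.9x5 ≥ 2.2   (calcium)
  x1, x2, x3, x4, x5 ≥ 0.
The cheapest feasible vertex uses only barley bran; barley, maize, rice bran, cottonseed meal are not used. The calcium requirement is met with equality.
That vertex is x1 = 1.692.
Objective = 0.23·1.692 = 0.38916.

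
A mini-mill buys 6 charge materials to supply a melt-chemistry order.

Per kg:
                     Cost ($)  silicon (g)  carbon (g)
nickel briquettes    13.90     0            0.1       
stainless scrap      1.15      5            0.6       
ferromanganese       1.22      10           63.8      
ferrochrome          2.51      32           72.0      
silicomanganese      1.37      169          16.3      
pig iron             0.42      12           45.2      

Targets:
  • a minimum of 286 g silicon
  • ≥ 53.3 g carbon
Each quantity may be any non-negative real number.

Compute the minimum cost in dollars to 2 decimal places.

$2.51

Set it up as a linear program. Let x1 = kg of nickel briquettes, x2 = kg of stainless scrap, x3 = kg of ferromanganese, x4 = kg of ferrochrome, x5 = kg of silicomanganese, x6 = kg of pig iron.
Minimise 13.9x1 + 1.15x2 + 1.22x3 + 2.51x4 + 1.37x5 + 0.42x6 subject to:
  5x2 + 10x3 + 32x4 + 169x5 + 12x6 ≥ 286   (silicon)
  0.1x1 + 0.6x2 + 63.8x3 + 72x4 + 16.3x5 + 45.2x6 ≥ 53.3   (carbon)
  x1, x2, x3, x4, x5, x6 ≥ 0.
The optimal basis is {silicomanganese, pig iron}; nickel briquettes, stainless scrap, ferromanganese, ferrochrome drop out. Binding constraints: silicon and carbon.
That vertex is x5 = 1.651, x6 = 0.5839.
Total cost: 1.37·1.651 + 0.42·0.5839 = 2.5071.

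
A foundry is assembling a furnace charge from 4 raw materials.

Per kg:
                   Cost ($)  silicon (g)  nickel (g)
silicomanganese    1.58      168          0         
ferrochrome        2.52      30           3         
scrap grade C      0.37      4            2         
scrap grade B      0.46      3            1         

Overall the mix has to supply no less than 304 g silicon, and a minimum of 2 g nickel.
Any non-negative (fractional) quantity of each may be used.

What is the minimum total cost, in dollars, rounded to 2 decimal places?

This is a linear program. Let x1 = kg of silicomanganese, x2 = kg of ferrochrome, x3 = kg of scrap grade C, x4 = kg of scrap grade B.
Minimise 1.58x1 + 2.52x2 + 0.37x3 + 0.46x4 subject to:
  168x1 + 30x2 + 4x3 + 3x4 ≥ 304   (silicon)
  3x2 + 2x3 + 1x4 ≥ 2   (nickel)
  x1, x2, x3, x4 ≥ 0.
The cheapest feasible vertex uses only silicomanganese, scrap grade C; ferrochrome, scrap grade B are not used. There the silicon and nickel constraints are tight.
That vertex is x1 = 1.786, x3 = 1.
Hence cost = 1.58·1.786 + 0.37·1 = $3.1919.

$3.19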